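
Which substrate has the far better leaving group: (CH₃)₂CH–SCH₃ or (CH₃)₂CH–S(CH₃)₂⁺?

(CH₃)₂CH–S(CH₃)₂⁺

From (CH₃)₂CH–SCH₃ the departing group would be RS⁻ (pKₐ(RSH (a thiol)) ≈ 10.5). Moderately basic; rarely leaves without activation.
From (CH₃)₂CH–S(CH₃)₂⁺ the leaving group is SR'₂ (pKₐ(R'₂SH⁺) ≈ -7). Neutral; leaves from a sulfonium salt (R–SR'₂⁺).
(In practice (CH₃)₂CH–S(CH₃)₂⁺ is made from (CH₃)₂CH–SCH₃ by S-methylation with CH₃I, allowing neutral dimethyl sulfide, rather than methanethiolate, to depart.)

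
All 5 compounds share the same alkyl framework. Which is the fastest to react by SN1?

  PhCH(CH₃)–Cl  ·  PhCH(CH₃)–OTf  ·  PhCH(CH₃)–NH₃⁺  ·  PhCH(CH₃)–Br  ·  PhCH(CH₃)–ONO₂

Identical carbon frameworks mean the comparison reduces to leaving-group quality.
Rank by basicity of the departing species: weakest base leaves most easily.
PhCH(CH₃)–OTf loses OTf⁻: pKₐ(CF₃SO₃H (triflic acid)) ≈ -14
PhCH(CH₃)–Br loses Br⁻: pKₐ(HBr) ≈ -9
PhCH(CH₃)–Cl loses Cl⁻: pKₐ(HCl) ≈ -7
PhCH(CH₃)–ONO₂ loses NO₃⁻: pKₐ(HNO₃) ≈ -1.3
PhCH(CH₃)–NH₃⁺ loses NH₃: pKₐ(NH₄⁺) ≈ 9.2

PhCH(CH₃)–OTf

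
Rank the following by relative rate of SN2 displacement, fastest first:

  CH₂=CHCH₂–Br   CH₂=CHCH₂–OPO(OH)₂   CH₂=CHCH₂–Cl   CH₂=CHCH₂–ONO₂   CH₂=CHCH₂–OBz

CH₂=CHCH₂–Br > CH₂=CHCH₂–Cl > CH₂=CHCH₂–ONO₂ > CH₂=CHCH₂–OPO(OH)₂ > CH₂=CHCH₂–OBz

Identical carbon frameworks mean the comparison reduces to leaving-group quality.
Rank by basicity of the departing species: weakest base leaves most easily.
CH₂=CHCH₂–Br loses Br⁻: pKₐ(HBr) ≈ -9
CH₂=CHCH₂–Cl loses Cl⁻: pKₐ(HCl) ≈ -7
CH₂=CHCH₂–ONO₂ loses NO₃⁻: pKₐ(HNO₃) ≈ -1.3
CH₂=CHCH₂–OPO(OH)₂ loses H₂PO₄⁻: pKₐ(H₃PO₄) ≈ 2.1
CH₂=CHCH₂–OBz loses PhCOO⁻: pKₐ(C₆H₅COOH) ≈ 4.2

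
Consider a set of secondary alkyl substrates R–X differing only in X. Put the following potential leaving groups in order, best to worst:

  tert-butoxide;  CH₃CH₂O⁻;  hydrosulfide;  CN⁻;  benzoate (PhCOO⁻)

The more stable X⁻ (or X) is on its own — i.e. the weaker a base it is — the better a leaving group it makes.
benzoate (PhCOO⁻): pKₐ(C₆H₅COOH) ≈ 4.2
hydrosulfide: pKₐ(H₂S) ≈ 7
CN⁻: pKₐ(HCN) ≈ 9.2
CH₃CH₂O⁻: pKₐ(CH₃CH₂OH) ≈ 16
tert-butoxide: pKₐ(t-BuOH) ≈ 18

benzoate (PhCOO⁻) > hydrosulfide > CN⁻ > CH₃CH₂O⁻ > tert-butoxide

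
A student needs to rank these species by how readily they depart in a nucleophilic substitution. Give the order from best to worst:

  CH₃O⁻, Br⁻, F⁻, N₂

N₂ > Br⁻ > F⁻ > CH₃O⁻

N₂: no meaningful conjugate acid; N₂ departs as an exceptionally stable neutral molecule
Br⁻: pKₐ(HBr) ≈ -9
F⁻: pKₐ(HF) ≈ 3.2
CH₃O⁻: pKₐ(CH₃OH) ≈ 15.5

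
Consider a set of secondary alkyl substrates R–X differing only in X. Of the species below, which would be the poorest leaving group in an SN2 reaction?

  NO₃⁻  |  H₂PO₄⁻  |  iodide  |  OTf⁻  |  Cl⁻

H₂PO₄⁻

OTf⁻: pKₐ(CF₃SO₃H (triflic acid)) ≈ -14
iodide: pKₐ(HI) ≈ -10
Cl⁻: pKₐ(HCl) ≈ -7
NO₃⁻: pKₐ(HNO₃) ≈ -1.3
H₂PO₄⁻: pKₐ(H₃PO₄) ≈ 2.1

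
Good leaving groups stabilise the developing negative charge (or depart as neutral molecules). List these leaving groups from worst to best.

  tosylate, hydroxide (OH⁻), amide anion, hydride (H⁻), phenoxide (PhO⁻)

amide anion < hydride (H⁻) < hydroxide (OH⁻) < phenoxide (PhO⁻) < tosylate

Rank by basicity of the departing species: weakest base leaves most easily.
tosylate: pKₐ(p-CH₃C₆H₄SO₃H (TsOH)) ≈ -2.8
phenoxide (PhO⁻): pKₐ(C₆H₅OH (phenol)) ≈ 10
hydroxide (OH⁻): pKₐ(H₂O) ≈ 15.7
hydride (H⁻): pKₐ(H₂) ≈ 36
amide anion: pKₐ(NH₃) ≈ 38
Listed from poorest to best leaving group as asked.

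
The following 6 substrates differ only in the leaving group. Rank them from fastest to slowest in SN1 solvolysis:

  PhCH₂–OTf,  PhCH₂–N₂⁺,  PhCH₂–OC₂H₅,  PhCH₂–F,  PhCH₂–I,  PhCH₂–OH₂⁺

Same R in every case — rank the leaving groups.
Leaving-group ability tracks the stability of the departed species; conjugate-acid pKₐ is the usual yardstick (lower pKₐ → better LG).
PhCH₂–N₂⁺ loses N₂: no meaningful conjugate acid; N₂ departs as an exceptionally stable neutral molecule
PhCH₂–OTf loses OTf⁻: pKₐ(CF₃SO₃H (triflic acid)) ≈ -14
PhCH₂–I loses I⁻: pKₐ(HI) ≈ -10
PhCH₂–OH₂⁺ loses H₂O: pKₐ(H₃O⁺) ≈ -1.7
PhCH₂–F loses F⁻: pKₐ(HF) ≈ 3.2
PhCH₂–OC₂H₅ loses CH₃CH₂O⁻: pKₐ(CH₃CH₂OH) ≈ 16

PhCH₂–N₂⁺ > PhCH₂–OTf > PhCH₂–I > PhCH₂–OH₂⁺ > PhCH₂–F > PhCH₂–OC₂H₅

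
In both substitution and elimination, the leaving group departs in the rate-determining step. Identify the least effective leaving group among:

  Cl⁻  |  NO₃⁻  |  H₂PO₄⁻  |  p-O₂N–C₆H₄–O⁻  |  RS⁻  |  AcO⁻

Leaving-group ability tracks the stability of the departed species; conjugate-acid pKₐ is the usual yardstick (lower pKₐ → better LG).
Cl⁻: pKₐ(HCl) ≈ -7
NO₃⁻: pKₐ(HNO₃) ≈ -1.3
H₂PO₄⁻: pKₐ(H₃PO₄) ≈ 2.1
AcO⁻: pKₐ(CH₃COOH) ≈ 4.8
p-O₂N–C₆H₄–O⁻: pKₐ(p-nitrophenol) ≈ 7.2
RS⁻: pKₐ(RSH (a thiol)) ≈ 10.5

RS⁻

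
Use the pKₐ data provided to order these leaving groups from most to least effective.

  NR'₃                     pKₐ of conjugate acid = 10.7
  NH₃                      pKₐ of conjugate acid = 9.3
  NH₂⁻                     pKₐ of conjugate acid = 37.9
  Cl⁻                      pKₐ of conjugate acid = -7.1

Cl⁻ > NH₃ > NR'₃ > NH₂⁻

Lower conjugate-acid pKₐ ⇒ weaker base ⇒ better leaving group.
Sorting by the given values: Cl⁻ (-7.1), NH₃ (9.3), NR'₃ (10.7), NH₂⁻ (37.9).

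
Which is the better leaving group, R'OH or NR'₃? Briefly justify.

R'OH

R'OH is the better leaving group.
pKₐ(R'OH₂⁺) ≈ -2.4 versus pKₐ(R'₃NH⁺) ≈ 10.7: R'OH is the much weaker base.
Neutral; leaves from a protonated ether (an oxonium ion, R–O(H)R'⁺).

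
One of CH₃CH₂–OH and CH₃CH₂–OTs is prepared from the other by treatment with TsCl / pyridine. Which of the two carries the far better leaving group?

From CH₃CH₂–OH the departing group would be OH⁻ (pKₐ(H₂O) ≈ 15.7). Strong base; essentially never leaves without prior activation.
From CH₃CH₂–OTs the leaving group is OTs⁻ (pKₐ(p-CH₃C₆H₄SO₃H (TsOH)) ≈ -2.8). Resonance-delocalised arenesulfonate.
Treatment with TsCl / pyridine works by converting the hydroxyl into a tosylate, making CH₃CH₂–OTs enormously more reactive.

CH₃CH₂–OTs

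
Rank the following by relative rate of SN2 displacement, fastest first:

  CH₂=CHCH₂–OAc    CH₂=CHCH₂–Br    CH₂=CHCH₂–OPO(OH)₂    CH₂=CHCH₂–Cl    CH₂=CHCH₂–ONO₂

CH₂=CHCH₂–Br > CH₂=CHCH₂–Cl > CH₂=CHCH₂–ONO₂ > CH₂=CHCH₂–OPO(OH)₂ > CH₂=CHCH₂–OAc

The skeletons are identical, so relative rate is governed entirely by leaving-group ability.
Leaving-group ability tracks the stability of the departed species; conjugate-acid pKₐ is the usual yardstick (lower pKₐ → better LG).
CH₂=CHCH₂–Br loses Br⁻: pKₐ(HBr) ≈ -9
CH₂=CHCH₂–Cl loses Cl⁻: pKₐ(HCl) ≈ -7
CH₂=CHCH₂–ONO₂ loses NO₃⁻: pKₐ(HNO₃) ≈ -1.3
CH₂=CHCH₂–OPO(OH)₂ loses H₂PO₄⁻: pKₐ(H₃PO₄) ≈ 2.1
CH₂=CHCH₂–OAc loses AcO⁻: pKₐ(CH₃COOH) ≈ 4.8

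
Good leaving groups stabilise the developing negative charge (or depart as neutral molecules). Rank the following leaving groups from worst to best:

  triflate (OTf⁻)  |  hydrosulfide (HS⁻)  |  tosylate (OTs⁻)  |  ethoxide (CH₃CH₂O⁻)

ethoxide (CH₃CH₂O⁻) < hydrosulfide (HS⁻) < tosylate (OTs⁻) < triflate (OTf⁻)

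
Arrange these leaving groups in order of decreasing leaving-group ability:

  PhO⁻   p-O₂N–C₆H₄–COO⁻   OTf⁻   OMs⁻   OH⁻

OTf⁻ > OMs⁻ > p-O₂N–C₆H₄–COO⁻ > PhO⁻ > OH⁻

A good leaving group is a weak base: the lower the pKₐ of its conjugate acid, the more readily it departs.
OTf⁻: pKₐ(CF₃SO₃H (triflic acid)) ≈ -14
OMs⁻: pKₐ(CH₃SO₃H (MsOH)) ≈ -1.9
p-O₂N–C₆H₄–COO⁻: pKₐ(p-nitrobenzoic acid) ≈ 3.4
PhO⁻: pKₐ(C₆H₅OH (phenol)) ≈ 10 — resonance into the ring helps, but still a poor LG
OH⁻: pKₐ(H₂O) ≈ 15.7 — strong base; essentially never leaves without prior activation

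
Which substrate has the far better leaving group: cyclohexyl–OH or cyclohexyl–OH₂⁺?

From cyclohexyl–OH the departing group would be OH⁻ (pKₐ(H₂O) ≈ 15.7). Strong base; essentially never leaves without prior activation.
From cyclohexyl–OH₂⁺ the leaving group is H₂O (pKₐ(H₃O⁺) ≈ -1.7). Neutral; leaves from a protonated alcohol (R–OH₂⁺).
(In practice cyclohexyl–OH₂⁺ is made from cyclohexyl–OH by protonation with strong acid, converting the leaving group from hydroxide to neutral water.)

cyclohexyl–OH₂⁺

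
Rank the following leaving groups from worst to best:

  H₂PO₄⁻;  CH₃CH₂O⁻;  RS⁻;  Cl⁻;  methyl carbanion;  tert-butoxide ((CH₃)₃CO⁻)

The more stable X⁻ (or X) is on its own — i.e. the weaker a base it is — the better a leaving group it makes.
Cl⁻: pKₐ(HCl) ≈ -7
H₂PO₄⁻: pKₐ(H₃PO₄) ≈ 2.1 — moderate base; biological leaving group after further activation
RS⁻: pKₐ(RSH (a thiol)) ≈ 10.5
CH₃CH₂O⁻: pKₐ(CH₃CH₂OH) ≈ 16 — strong base; alkoxides do not leave unassisted
tert-butoxide ((CH₃)₃CO⁻): pKₐ(t-BuOH) ≈ 18 — bulky, strongly basic alkoxide
methyl carbanion: pKₐ(CH₄) ≈ 48 — unstabilised carbanion; the worst conceivable leaving group
Listed from poorest to best leaving group as asked.

methyl carbanion < tert-butoxide ((CH₃)₃CO⁻) < CH₃CH₂O⁻ < RS⁻ < H₂PO₄⁻ < Cl⁻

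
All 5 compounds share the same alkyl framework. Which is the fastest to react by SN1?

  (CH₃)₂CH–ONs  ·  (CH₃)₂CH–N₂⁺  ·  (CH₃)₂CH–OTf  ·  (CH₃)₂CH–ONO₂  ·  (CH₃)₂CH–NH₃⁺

The skeletons are identical, so relative rate is governed entirely by leaving-group ability.
Leaving-group ability tracks the stability of the departed species; conjugate-acid pKₐ is the usual yardstick (lower pKₐ → better LG).
(CH₃)₂CH–N₂⁺ loses N₂: no meaningful conjugate acid; N₂ departs as an exceptionally stable neutral molecule
(CH₃)₂CH–OTf loses OTf⁻: pKₐ(CF₃SO₃H (triflic acid)) ≈ -14
(CH₃)₂CH–ONs loses ONs⁻: pKₐ(p-O₂NC₆H₄SO₃H) ≈ -3.5
(CH₃)₂CH–ONO₂ loses NO₃⁻: pKₐ(HNO₃) ≈ -1.3
(CH₃)₂CH–NH₃⁺ loses NH₃: pKₐ(NH₄⁺) ≈ 9.2

(CH₃)₂CH–N₂⁺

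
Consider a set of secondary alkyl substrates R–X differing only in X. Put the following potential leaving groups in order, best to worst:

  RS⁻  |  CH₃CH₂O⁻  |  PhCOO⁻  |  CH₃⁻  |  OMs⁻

Leaving-group ability tracks the stability of the departed species; conjugate-acid pKₐ is the usual yardstick (lower pKₐ → better LG).
OMs⁻: pKₐ(CH₃SO₃H (MsOH)) ≈ -1.9 — resonance-delocalised alkanesulfonate
PhCOO⁻: pKₐ(C₆H₅COOH) ≈ 4.2
RS⁻: pKₐ(RSH (a thiol)) ≈ 10.5 — moderately basic; rarely leaves without activation
CH₃CH₂O⁻: pKₐ(CH₃CH₂OH) ≈ 16
CH₃⁻: pKₐ(CH₄) ≈ 48 — unstabilised carbanion; the worst conceivable leaving group

OMs⁻ > PhCOO⁻ > RS⁻ > CH₃CH₂O⁻ > CH₃⁻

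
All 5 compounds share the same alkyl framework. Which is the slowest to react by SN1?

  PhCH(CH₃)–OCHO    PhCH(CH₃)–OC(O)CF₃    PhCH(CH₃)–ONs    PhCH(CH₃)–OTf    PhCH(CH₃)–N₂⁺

PhCH(CH₃)–OCHO

With the same alkyl group throughout, only the leaving group differentiates the rates.
The more stable X⁻ (or X) is on its own — i.e. the weaker a base it is — the better a leaving group it makes.
PhCH(CH₃)–N₂⁺ loses N₂: no meaningful conjugate acid; N₂ departs as an exceptionally stable neutral molecule
PhCH(CH₃)–OTf loses OTf⁻: pKₐ(CF₃SO₃H (triflic acid)) ≈ -14
PhCH(CH₃)–ONs loses ONs⁻: pKₐ(p-O₂NC₆H₄SO₃H) ≈ -3.5
PhCH(CH₃)–OC(O)CF₃ loses CF₃COO⁻: pKₐ(CF₃COOH) ≈ 0.2
PhCH(CH₃)–OCHO loses HCOO⁻: pKₐ(HCOOH) ≈ 3.8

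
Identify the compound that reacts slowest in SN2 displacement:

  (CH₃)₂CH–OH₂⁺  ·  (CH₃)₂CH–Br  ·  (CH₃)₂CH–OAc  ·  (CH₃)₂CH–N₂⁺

(CH₃)₂CH–OAc

Same R in every case — rank the leaving groups.
Leaving-group ability tracks the stability of the departed species; conjugate-acid pKₐ is the usual yardstick (lower pKₐ → better LG).
(CH₃)₂CH–N₂⁺ loses N₂: no meaningful conjugate acid; N₂ departs as an exceptionally stable neutral molecule
(CH₃)₂CH–Br loses Br⁻: pKₐ(HBr) ≈ -9
(CH₃)₂CH–OH₂⁺ loses H₂O: pKₐ(H₃O⁺) ≈ -1.7
(CH₃)₂CH–OAc loses AcO⁻: pKₐ(CH₃COOH) ≈ 4.8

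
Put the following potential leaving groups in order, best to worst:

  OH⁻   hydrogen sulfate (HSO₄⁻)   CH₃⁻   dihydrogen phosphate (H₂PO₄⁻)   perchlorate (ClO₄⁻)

perchlorate (ClO₄⁻) > hydrogen sulfate (HSO₄⁻) > dihydrogen phosphate (H₂PO₄⁻) > OH⁻ > CH₃⁻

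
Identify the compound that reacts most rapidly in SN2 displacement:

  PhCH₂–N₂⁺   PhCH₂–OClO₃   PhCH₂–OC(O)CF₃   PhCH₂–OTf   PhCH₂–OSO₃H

Same R in every case — rank the leaving groups.
The more stable X⁻ (or X) is on its own — i.e. the weaker a base it is — the better a leaving group it makes.
PhCH₂–N₂⁺ loses N₂: no meaningful conjugate acid; N₂ departs as an exceptionally stable neutral molecule
PhCH₂–OTf loses OTf⁻: pKₐ(CF₃SO₃H (triflic acid)) ≈ -14
PhCH₂–OClO₃ loses ClO₄⁻: pKₐ(HClO₄) ≈ -10
PhCH₂–OSO₃H loses HSO₄⁻: pKₐ(H₂SO₄) ≈ -3
PhCH₂–OC(O)CF₃ loses CF₃COO⁻: pKₐ(CF₃COOH) ≈ 0.2

PhCH₂–N₂⁺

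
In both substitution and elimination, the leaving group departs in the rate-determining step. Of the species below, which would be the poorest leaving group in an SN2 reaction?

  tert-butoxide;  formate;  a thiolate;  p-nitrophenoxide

formate: pKₐ(HCOOH) ≈ 3.8
p-nitrophenoxide: pKₐ(p-nitrophenol) ≈ 7.2
a thiolate: pKₐ(RSH (a thiol)) ≈ 10.5
tert-butoxide: pKₐ(t-BuOH) ≈ 18

tert-butoxide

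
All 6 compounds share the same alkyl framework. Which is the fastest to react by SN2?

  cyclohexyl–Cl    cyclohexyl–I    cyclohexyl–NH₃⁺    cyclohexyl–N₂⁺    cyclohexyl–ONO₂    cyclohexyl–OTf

With the same alkyl group throughout, only the leaving group differentiates the rates.
A good leaving group is a weak base: the lower the pKₐ of its conjugate acid, the more readily it departs.
cyclohexyl–N₂⁺ loses N₂: no meaningful conjugate acid; N₂ departs as an exceptionally stable neutral molecule
cyclohexyl–OTf loses OTf⁻: pKₐ(CF₃SO₃H (triflic acid)) ≈ -14
cyclohexyl–I loses I⁻: pKₐ(HI) ≈ -10
cyclohexyl–Cl loses Cl⁻: pKₐ(HCl) ≈ -7
cyclohexyl–ONO₂ loses NO₃⁻: pKₐ(HNO₃) ≈ -1.3
cyclohexyl–NH₃⁺ loses NH₃: pKₐ(NH₄⁺) ≈ 9.2

cyclohexyl–N₂⁺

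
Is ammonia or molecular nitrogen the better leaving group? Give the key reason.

molecular nitrogen is the better leaving group.
N₂ is the ultimate leaving group — it departs as an exceptionally stable neutral molecule, whereas ammonia (pKₐ(NH₄⁺) ≈ 9.2) is far more basic.

molecular nitrogen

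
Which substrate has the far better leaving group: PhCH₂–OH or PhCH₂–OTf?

PhCH₂–OTf

From PhCH₂–OH the departing group would be OH⁻ (pKₐ(H₂O) ≈ 15.7). Strong base; essentially never leaves without prior activation.
From PhCH₂–OTf the leaving group is OTf⁻ (pKₐ(CF₃SO₃H (triflic acid)) ≈ -14). Charge spread over three oxygens and a CF₃ group; the premier leaving group in synthesis.
(In practice PhCH₂–OTf is made from PhCH₂–OH by treatment with Tf₂O / 2,6-lutidine, converting the hydroxyl into a triflate.)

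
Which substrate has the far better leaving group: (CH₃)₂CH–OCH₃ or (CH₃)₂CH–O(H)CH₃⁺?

(CH₃)₂CH–O(H)CH₃⁺

From (CH₃)₂CH–OCH₃ the departing group would be CH₃O⁻ (pKₐ(CH₃OH) ≈ 15.5). Strong base; alkoxides do not leave unassisted.
From (CH₃)₂CH–O(H)CH₃⁺ the leaving group is R'OH (pKₐ(R'OH₂⁺) ≈ -2.4). Neutral; leaves from a protonated ether (an oxonium ion, R–O(H)R'⁺).
(In practice (CH₃)₂CH–O(H)CH₃⁺ is made from (CH₃)₂CH–OCH₃ by protonation with concentrated HI, allowing neutral methanol, rather than methoxide, to depart.)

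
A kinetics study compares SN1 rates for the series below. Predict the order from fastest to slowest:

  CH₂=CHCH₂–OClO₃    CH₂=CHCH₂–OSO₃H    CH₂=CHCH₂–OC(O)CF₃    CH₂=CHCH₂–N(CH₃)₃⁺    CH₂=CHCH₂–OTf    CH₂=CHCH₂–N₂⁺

CH₂=CHCH₂–N₂⁺ > CH₂=CHCH₂–OTf > CH₂=CHCH₂–OClO₃ > CH₂=CHCH₂–OSO₃H > CH₂=CHCH₂–OC(O)CF₃ > CH₂=CHCH₂–N(CH₃)₃⁺

Identical carbon frameworks mean the comparison reduces to leaving-group quality.
A good leaving group is a weak base: the lower the pKₐ of its conjugate acid, the more readily it departs.
CH₂=CHCH₂–N₂⁺ loses N₂: no meaningful conjugate acid; N₂ departs as an exceptionally stable neutral molecule
CH₂=CHCH₂–OTf loses OTf⁻: pKₐ(CF₃SO₃H (triflic acid)) ≈ -14
CH₂=CHCH₂–OClO₃ loses ClO₄⁻: pKₐ(HClO₄) ≈ -10
CH₂=CHCH₂–OSO₃H loses HSO₄⁻: pKₐ(H₂SO₄) ≈ -3
CH₂=CHCH₂–OC(O)CF₃ loses CF₃COO⁻: pKₐ(CF₃COOH) ≈ 0.2
CH₂=CHCH₂–N(CH₃)₃⁺ loses NR'₃: pKₐ(R'₃NH⁺) ≈ 10.7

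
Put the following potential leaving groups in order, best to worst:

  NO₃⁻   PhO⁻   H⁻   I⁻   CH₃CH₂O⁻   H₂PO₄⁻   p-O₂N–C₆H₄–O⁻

I⁻ > NO₃⁻ > H₂PO₄⁻ > p-O₂N–C₆H₄–O⁻ > PhO⁻ > CH₃CH₂O⁻ > H⁻

Leaving-group ability tracks the stability of the departed species; conjugate-acid pKₐ is the usual yardstick (lower pKₐ → better LG).
I⁻: pKₐ(HI) ≈ -10 — large, highly polarisable; very weak base
NO₃⁻: pKₐ(HNO₃) ≈ -1.3
H₂PO₄⁻: pKₐ(H₃PO₄) ≈ 2.1 — moderate base; biological leaving group after further activation
p-O₂N–C₆H₄–O⁻: pKₐ(p-nitrophenol) ≈ 7.2
PhO⁻: pKₐ(C₆H₅OH (phenol)) ≈ 10
CH₃CH₂O⁻: pKₐ(CH₃CH₂OH) ≈ 16 — strong base; alkoxides do not leave unassisted
H⁻: pKₐ(H₂) ≈ 36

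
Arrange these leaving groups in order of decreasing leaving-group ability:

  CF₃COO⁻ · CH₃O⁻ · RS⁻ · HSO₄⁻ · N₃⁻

HSO₄⁻ > CF₃COO⁻ > N₃⁻ > RS⁻ > CH₃O⁻

Rank by basicity of the departing species: weakest base leaves most easily.
HSO₄⁻: pKₐ(H₂SO₄) ≈ -3 — conjugate base of a strong mineral acid
CF₃COO⁻: pKₐ(CF₃COOH) ≈ 0.2 — strongly electron-withdrawing CF₃ stabilises the carboxylate
N₃⁻: pKₐ(HN₃) ≈ 4.7
RS⁻: pKₐ(RSH (a thiol)) ≈ 10.5 — moderately basic; rarely leaves without activation
CH₃O⁻: pKₐ(CH₃OH) ≈ 15.5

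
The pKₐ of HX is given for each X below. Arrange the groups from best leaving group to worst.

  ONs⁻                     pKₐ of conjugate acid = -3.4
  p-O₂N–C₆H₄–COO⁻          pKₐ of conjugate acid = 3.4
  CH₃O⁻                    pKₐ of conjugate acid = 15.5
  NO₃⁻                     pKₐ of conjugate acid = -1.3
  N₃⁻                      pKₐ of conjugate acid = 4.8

ONs⁻ > NO₃⁻ > p-O₂N–C₆H₄–COO⁻ > N₃⁻ > CH₃O⁻

Lower conjugate-acid pKₐ ⇒ weaker base ⇒ better leaving group.
Sorting by the given values: ONs⁻ (-3.4), NO₃⁻ (-1.3), p-O₂N–C₆H₄–COO⁻ (3.4), N₃⁻ (4.8), CH₃O⁻ (15.5).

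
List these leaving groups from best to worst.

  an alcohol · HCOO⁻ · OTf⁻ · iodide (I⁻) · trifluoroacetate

A good leaving group is a weak base: the lower the pKₐ of its conjugate acid, the more readily it departs.
OTf⁻: pKₐ(CF₃SO₃H (triflic acid)) ≈ -14
iodide (I⁻): pKₐ(HI) ≈ -10
an alcohol: pKₐ(R'OH₂⁺) ≈ -2.4
trifluoroacetate: pKₐ(CF₃COOH) ≈ 0.2
HCOO⁻: pKₐ(HCOOH) ≈ 3.8

OTf⁻ > iodide (I⁻) > an alcohol > trifluoroacetate > HCOO⁻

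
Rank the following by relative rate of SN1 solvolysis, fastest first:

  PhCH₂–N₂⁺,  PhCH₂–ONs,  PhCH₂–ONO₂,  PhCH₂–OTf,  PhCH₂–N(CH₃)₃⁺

PhCH₂–N₂⁺ > PhCH₂–OTf > PhCH₂–ONs > PhCH₂–ONO₂ > PhCH₂–N(CH₃)₃⁺

The skeletons are identical, so relative rate is governed entirely by leaving-group ability.
Leaving-group ability tracks the stability of the departed species; conjugate-acid pKₐ is the usual yardstick (lower pKₐ → better LG).
PhCH₂–N₂⁺ loses N₂: no meaningful conjugate acid; N₂ departs as an exceptionally stable neutral molecule
PhCH₂–OTf loses OTf⁻: pKₐ(CF₃SO₃H (triflic acid)) ≈ -14
PhCH₂–ONs loses ONs⁻: pKₐ(p-O₂NC₆H₄SO₃H) ≈ -3.5
PhCH₂–ONO₂ loses NO₃⁻: pKₐ(HNO₃) ≈ -1.3
PhCH₂–N(CH₃)₃⁺ loses NR'₃: pKₐ(R'₃NH⁺) ≈ 10.7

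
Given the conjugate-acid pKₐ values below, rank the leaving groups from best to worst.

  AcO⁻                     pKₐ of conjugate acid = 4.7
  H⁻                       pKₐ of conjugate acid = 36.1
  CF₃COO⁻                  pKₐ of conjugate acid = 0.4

CF₃COO⁻ > AcO⁻ > H⁻

Lower conjugate-acid pKₐ ⇒ weaker base ⇒ better leaving group.
Sorting by the given values: CF₃COO⁻ (0.4), AcO⁻ (4.7), H⁻ (36.1).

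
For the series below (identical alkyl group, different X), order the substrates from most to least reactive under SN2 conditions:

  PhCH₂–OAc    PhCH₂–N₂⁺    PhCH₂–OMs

PhCH₂–N₂⁺ > PhCH₂–OMs > PhCH₂–OAc

Identical carbon frameworks mean the comparison reduces to leaving-group quality.
Leaving-group ability tracks the stability of the departed species; conjugate-acid pKₐ is the usual yardstick (lower pKₐ → better LG).
PhCH₂–N₂⁺ loses N₂: no meaningful conjugate acid; N₂ departs as an exceptionally stable neutral molecule
PhCH₂–OMs loses OMs⁻: pKₐ(CH₃SO₃H (MsOH)) ≈ -1.9
PhCH₂–OAc loses AcO⁻: pKₐ(CH₃COOH) ≈ 4.8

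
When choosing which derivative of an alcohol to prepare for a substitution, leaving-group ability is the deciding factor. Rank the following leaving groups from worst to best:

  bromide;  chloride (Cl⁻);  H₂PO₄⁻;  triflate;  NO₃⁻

H₂PO₄⁻ < NO₃⁻ < chloride (Cl⁻) < bromide < triflate

Rank by basicity of the departing species: weakest base leaves most easily.
triflate: pKₐ(CF₃SO₃H (triflic acid)) ≈ -14
bromide: pKₐ(HBr) ≈ -9
chloride (Cl⁻): pKₐ(HCl) ≈ -7
NO₃⁻: pKₐ(HNO₃) ≈ -1.3
H₂PO₄⁻: pKₐ(H₃PO₄) ≈ 2.1
Listed from poorest to best leaving group as asked.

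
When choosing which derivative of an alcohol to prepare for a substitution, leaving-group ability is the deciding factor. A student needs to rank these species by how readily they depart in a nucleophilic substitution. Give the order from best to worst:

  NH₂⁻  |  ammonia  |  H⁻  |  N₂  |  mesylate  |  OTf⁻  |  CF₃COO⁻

Rank by basicity of the departing species: weakest base leaves most easily.
N₂: no meaningful conjugate acid; N₂ departs as an exceptionally stable neutral molecule
OTf⁻: pKₐ(CF₃SO₃H (triflic acid)) ≈ -14 — charge spread over three oxygens and a CF₃ group; the premier leaving group in synthesis
mesylate: pKₐ(CH₃SO₃H (MsOH)) ≈ -1.9 — resonance-delocalised alkanesulfonate
CF₃COO⁻: pKₐ(CF₃COOH) ≈ 0.2 — strongly electron-withdrawing CF₃ stabilises the carboxylate
ammonia: pKₐ(NH₄⁺) ≈ 9.2 — neutral but moderately basic; leaves from R–NH₃⁺
H⁻: pKₐ(H₂) ≈ 36 — extremely strong base; leaves only in special hydride-transfer contexts
NH₂⁻: pKₐ(NH₃) ≈ 38

N₂ > OTf⁻ > mesylate > CF₃COO⁻ > ammonia > H⁻ > NH₂⁻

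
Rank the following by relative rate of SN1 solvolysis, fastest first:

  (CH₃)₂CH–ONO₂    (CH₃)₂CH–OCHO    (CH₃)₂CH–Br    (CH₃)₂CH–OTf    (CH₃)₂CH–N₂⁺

With the same alkyl group throughout, only the leaving group differentiates the rates.
A good leaving group is a weak base: the lower the pKₐ of its conjugate acid, the more readily it departs.
(CH₃)₂CH–N₂⁺ loses N₂: no meaningful conjugate acid; N₂ departs as an exceptionally stable neutral molecule
(CH₃)₂CH–OTf loses OTf⁻: pKₐ(CF₃SO₃H (triflic acid)) ≈ -14
(CH₃)₂CH–Br loses Br⁻: pKₐ(HBr) ≈ -9
(CH₃)₂CH–ONO₂ loses NO₃⁻: pKₐ(HNO₃) ≈ -1.3
(CH₃)₂CH–OCHO loses HCOO⁻: pKₐ(HCOOH) ≈ 3.8

(CH₃)₂CH–N₂⁺ > (CH₃)₂CH–OTf > (CH₃)₂CH–Br > (CH₃)₂CH–ONO₂ > (CH₃)₂CH–OCHO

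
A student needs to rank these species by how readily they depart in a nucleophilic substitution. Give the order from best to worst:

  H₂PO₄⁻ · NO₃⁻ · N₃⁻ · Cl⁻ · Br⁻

Br⁻ > Cl⁻ > NO₃⁻ > H₂PO₄⁻ > N₃⁻

Rank by basicity of the departing species: weakest base leaves most easily.
Br⁻: pKₐ(HBr) ≈ -9
Cl⁻: pKₐ(HCl) ≈ -7
NO₃⁻: pKₐ(HNO₃) ≈ -1.3
H₂PO₄⁻: pKₐ(H₃PO₄) ≈ 2.1
N₃⁻: pKₐ(HN₃) ≈ 4.7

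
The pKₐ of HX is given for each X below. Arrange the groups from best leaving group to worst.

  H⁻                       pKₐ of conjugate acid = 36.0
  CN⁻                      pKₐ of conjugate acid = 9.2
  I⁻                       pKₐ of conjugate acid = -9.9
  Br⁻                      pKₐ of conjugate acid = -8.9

I⁻ > Br⁻ > CN⁻ > H⁻

Lower conjugate-acid pKₐ ⇒ weaker base ⇒ better leaving group.
Sorting by the given values: I⁻ (-9.9), Br⁻ (-8.9), CN⁻ (9.2), H⁻ (36.0).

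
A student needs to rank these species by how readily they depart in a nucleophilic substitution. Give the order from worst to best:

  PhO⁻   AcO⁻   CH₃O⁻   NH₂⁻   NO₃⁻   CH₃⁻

CH₃⁻ < NH₂⁻ < CH₃O⁻ < PhO⁻ < AcO⁻ < NO₃⁻

NO₃⁻: pKₐ(HNO₃) ≈ -1.3 — resonance-delocalised over three oxygens
AcO⁻: pKₐ(CH₃COOH) ≈ 4.8
PhO⁻: pKₐ(C₆H₅OH (phenol)) ≈ 10
CH₃O⁻: pKₐ(CH₃OH) ≈ 15.5 — strong base; alkoxides do not leave unassisted
NH₂⁻: pKₐ(NH₃) ≈ 38
CH₃⁻: pKₐ(CH₄) ≈ 48 — unstabilised carbanion; the worst conceivable leaving group
The question asks for worst first, so the sequence is read in increasing leaving-group ability.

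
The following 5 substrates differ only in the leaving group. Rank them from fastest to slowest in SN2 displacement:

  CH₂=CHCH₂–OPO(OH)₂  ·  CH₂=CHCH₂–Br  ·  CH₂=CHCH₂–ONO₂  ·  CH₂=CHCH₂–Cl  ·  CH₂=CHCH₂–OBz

The skeletons are identical, so relative rate is governed entirely by leaving-group ability.
The more stable X⁻ (or X) is on its own — i.e. the weaker a base it is — the better a leaving group it makes.
CH₂=CHCH₂–Br loses Br⁻: pKₐ(HBr) ≈ -9
CH₂=CHCH₂–Cl loses Cl⁻: pKₐ(HCl) ≈ -7
CH₂=CHCH₂–ONO₂ loses NO₃⁻: pKₐ(HNO₃) ≈ -1.3
CH₂=CHCH₂–OPO(OH)₂ loses H₂PO₄⁻: pKₐ(H₃PO₄) ≈ 2.1
CH₂=CHCH₂–OBz loses PhCOO⁻: pKₐ(C₆H₅COOH) ≈ 4.2

CH₂=CHCH₂–Br > CH₂=CHCH₂–Cl > CH₂=CHCH₂–ONO₂ > CH₂=CHCH₂–OPO(OH)₂ > CH₂=CHCH₂–OBz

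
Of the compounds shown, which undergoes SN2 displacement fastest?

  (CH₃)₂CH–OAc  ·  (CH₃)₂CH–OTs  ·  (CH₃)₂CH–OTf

(CH₃)₂CH–OTf

Identical carbon frameworks mean the comparison reduces to leaving-group quality.
A good leaving group is a weak base: the lower the pKₐ of its conjugate acid, the more readily it departs.
(CH₃)₂CH–OTf loses OTf⁻: pKₐ(CF₃SO₃H (triflic acid)) ≈ -14
(CH₃)₂CH–OTs loses OTs⁻: pKₐ(p-CH₃C₆H₄SO₃H (TsOH)) ≈ -2.8
(CH₃)₂CH–OAc loses AcO⁻: pKₐ(CH₃COOH) ≈ 4.8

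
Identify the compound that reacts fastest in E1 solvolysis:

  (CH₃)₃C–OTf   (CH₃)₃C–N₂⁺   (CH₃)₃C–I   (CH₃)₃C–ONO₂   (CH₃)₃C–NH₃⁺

With the same alkyl group throughout, only the leaving group differentiates the rates.
The more stable X⁻ (or X) is on its own — i.e. the weaker a base it is — the better a leaving group it makes.
(CH₃)₃C–N₂⁺ loses N₂: no meaningful conjugate acid; N₂ departs as an exceptionally stable neutral molecule
(CH₃)₃C–OTf loses OTf⁻: pKₐ(CF₃SO₃H (triflic acid)) ≈ -14
(CH₃)₃C–I loses I⁻: pKₐ(HI) ≈ -10
(CH₃)₃C–ONO₂ loses NO₃⁻: pKₐ(HNO₃) ≈ -1.3
(CH₃)₃C–NH₃⁺ loses NH₃: pKₐ(NH₄⁺) ≈ 9.2

(CH₃)₃C–N₂⁺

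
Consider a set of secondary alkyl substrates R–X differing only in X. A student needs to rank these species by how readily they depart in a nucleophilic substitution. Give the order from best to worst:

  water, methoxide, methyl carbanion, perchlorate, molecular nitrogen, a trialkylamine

Leaving-group ability tracks the stability of the departed species; conjugate-acid pKₐ is the usual yardstick (lower pKₐ → better LG).
molecular nitrogen: no meaningful conjugate acid; N₂ departs as an exceptionally stable neutral molecule
perchlorate: pKₐ(HClO₄) ≈ -10
water: pKₐ(H₃O⁺) ≈ -1.7
a trialkylamine: pKₐ(R'₃NH⁺) ≈ 10.7 — neutral but still a fairly strong base; Hofmann-elimination LG
methoxide: pKₐ(CH₃OH) ≈ 15.5 — strong base; alkoxides do not leave unassisted
methyl carbanion: pKₐ(CH₄) ≈ 48 — unstabilised carbanion; the worst conceivable leaving group

molecular nitrogen > perchlorate > water > a trialkylamine > methoxide > methyl carbanion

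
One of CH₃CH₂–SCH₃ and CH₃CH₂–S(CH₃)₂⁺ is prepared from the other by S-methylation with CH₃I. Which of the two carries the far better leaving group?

CH₃CH₂–S(CH₃)₂⁺

From CH₃CH₂–SCH₃ the departing group would be RS⁻ (pKₐ(RSH (a thiol)) ≈ 10.5). Moderately basic; rarely leaves without activation.
From CH₃CH₂–S(CH₃)₂⁺ the leaving group is SR'₂ (pKₐ(R'₂SH⁺) ≈ -7). Neutral; leaves from a sulfonium salt (R–SR'₂⁺).
S-methylation with CH₃I works by allowing neutral dimethyl sulfide, rather than methanethiolate, to depart, making CH₃CH₂–S(CH₃)₂⁺ enormously more reactive.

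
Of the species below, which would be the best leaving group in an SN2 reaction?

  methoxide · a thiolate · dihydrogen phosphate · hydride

Leaving-group ability tracks the stability of the departed species; conjugate-acid pKₐ is the usual yardstick (lower pKₐ → better LG).
dihydrogen phosphate: pKₐ(H₃PO₄) ≈ 2.1
a thiolate: pKₐ(RSH (a thiol)) ≈ 10.5
methoxide: pKₐ(CH₃OH) ≈ 15.5
hydride: pKₐ(H₂) ≈ 36

dihydrogen phosphate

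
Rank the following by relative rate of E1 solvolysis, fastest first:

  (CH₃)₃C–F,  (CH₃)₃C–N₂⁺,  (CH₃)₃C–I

Same R in every case — rank the leaving groups.
The more stable X⁻ (or X) is on its own — i.e. the weaker a base it is — the better a leaving group it makes.
(CH₃)₃C–N₂⁺ loses N₂: no meaningful conjugate acid; N₂ departs as an exceptionally stable neutral molecule
(CH₃)₃C–I loses I⁻: pKₐ(HI) ≈ -10
(CH₃)₃C–F loses F⁻: pKₐ(HF) ≈ 3.2

(CH₃)₃C–N₂⁺ > (CH₃)₃C–I > (CH₃)₃C–F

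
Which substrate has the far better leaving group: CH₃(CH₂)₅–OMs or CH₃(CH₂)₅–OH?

CH₃(CH₂)₅–OMs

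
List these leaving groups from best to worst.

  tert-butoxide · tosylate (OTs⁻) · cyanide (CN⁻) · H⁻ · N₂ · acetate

N₂ > tosylate (OTs⁻) > acetate > cyanide (CN⁻) > tert-butoxide > H⁻

N₂: no meaningful conjugate acid; N₂ departs as an exceptionally stable neutral molecule
tosylate (OTs⁻): pKₐ(p-CH₃C₆H₄SO₃H (TsOH)) ≈ -2.8 — resonance-delocalised arenesulfonate
acetate: pKₐ(CH₃COOH) ≈ 4.8 — resonance-stabilised but still a weak base
cyanide (CN⁻): pKₐ(HCN) ≈ 9.2 — sp carbon stabilises the charge somewhat, but still a poor LG
tert-butoxide: pKₐ(t-BuOH) ≈ 18
H⁻: pKₐ(H₂) ≈ 36 — extremely strong base; leaves only in special hydride-transfer contexts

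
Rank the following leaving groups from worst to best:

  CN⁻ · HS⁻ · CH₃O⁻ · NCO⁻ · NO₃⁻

CH₃O⁻ < CN⁻ < HS⁻ < NCO⁻ < NO₃⁻

The more stable X⁻ (or X) is on its own — i.e. the weaker a base it is — the better a leaving group it makes.
NO₃⁻: pKₐ(HNO₃) ≈ -1.3
NCO⁻: pKₐ(HOCN) ≈ 3.5
HS⁻: pKₐ(H₂S) ≈ 7
CN⁻: pKₐ(HCN) ≈ 9.2 — sp carbon stabilises the charge somewhat, but still a poor LG
CH₃O⁻: pKₐ(CH₃OH) ≈ 15.5
Listed from poorest to best leaving group as asked.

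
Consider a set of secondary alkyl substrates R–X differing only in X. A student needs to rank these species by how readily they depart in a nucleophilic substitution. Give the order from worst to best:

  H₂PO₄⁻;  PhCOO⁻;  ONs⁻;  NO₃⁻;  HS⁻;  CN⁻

Rank by basicity of the departing species: weakest base leaves most easily.
ONs⁻: pKₐ(p-O₂NC₆H₄SO₃H) ≈ -3.5
NO₃⁻: pKₐ(HNO₃) ≈ -1.3 — resonance-delocalised over three oxygens
H₂PO₄⁻: pKₐ(H₃PO₄) ≈ 2.1 — moderate base; biological leaving group after further activation
PhCOO⁻: pKₐ(C₆H₅COOH) ≈ 4.2 — aryl carboxylate
HS⁻: pKₐ(H₂S) ≈ 7 — larger and more polarisable than the oxygen analogue
CN⁻: pKₐ(HCN) ≈ 9.2
Reversing gives the worst-to-best order requested.

CN⁻ < HS⁻ < PhCOO⁻ < H₂PO₄⁻ < NO₃⁻ < ONs⁻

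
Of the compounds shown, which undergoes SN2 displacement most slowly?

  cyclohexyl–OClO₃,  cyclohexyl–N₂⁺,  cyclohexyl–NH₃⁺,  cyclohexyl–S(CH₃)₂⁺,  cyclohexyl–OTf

cyclohexyl–NH₃⁺

With the same alkyl group throughout, only the leaving group differentiates the rates.
The more stable X⁻ (or X) is on its own — i.e. the weaker a base it is — the better a leaving group it makes.
cyclohexyl–N₂⁺ loses N₂: no meaningful conjugate acid; N₂ departs as an exceptionally stable neutral molecule
cyclohexyl–OTf loses OTf⁻: pKₐ(CF₃SO₃H (triflic acid)) ≈ -14
cyclohexyl–OClO₃ loses ClO₄⁻: pKₐ(HClO₄) ≈ -10
cyclohexyl–S(CH₃)₂⁺ loses SR'₂: pKₐ(R'₂SH⁺) ≈ -7
cyclohexyl–NH₃⁺ loses NH₃: pKₐ(NH₄⁺) ≈ 9.2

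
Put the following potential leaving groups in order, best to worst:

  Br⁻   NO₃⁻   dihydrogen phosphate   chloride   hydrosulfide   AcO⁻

The more stable X⁻ (or X) is on its own — i.e. the weaker a base it is — the better a leaving group it makes.
Br⁻: pKₐ(HBr) ≈ -9
chloride: pKₐ(HCl) ≈ -7
NO₃⁻: pKₐ(HNO₃) ≈ -1.3
dihydrogen phosphate: pKₐ(H₃PO₄) ≈ 2.1
AcO⁻: pKₐ(CH₃COOH) ≈ 4.8
hydrosulfide: pKₐ(H₂S) ≈ 7

Br⁻ > chloride > NO₃⁻ > dihydrogen phosphate > AcO⁻ > hydrosulfide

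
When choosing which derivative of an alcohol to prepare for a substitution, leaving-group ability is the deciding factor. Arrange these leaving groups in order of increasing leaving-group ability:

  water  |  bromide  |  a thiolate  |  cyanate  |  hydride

bromide: pKₐ(HBr) ≈ -9 — weak base; good leaving group
water: pKₐ(H₃O⁺) ≈ -1.7
cyanate: pKₐ(HOCN) ≈ 3.5
a thiolate: pKₐ(RSH (a thiol)) ≈ 10.5
hydride: pKₐ(H₂) ≈ 36 — extremely strong base; leaves only in special hydride-transfer contexts
Listed from poorest to best leaving group as asked.

hydride < a thiolate < cyanate < water < bromide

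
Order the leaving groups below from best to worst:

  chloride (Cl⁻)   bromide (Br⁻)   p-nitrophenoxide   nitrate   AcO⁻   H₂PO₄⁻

bromide (Br⁻) > chloride (Cl⁻) > nitrate > H₂PO₄⁻ > AcO⁻ > p-nitrophenoxide

The more stable X⁻ (or X) is on its own — i.e. the weaker a base it is — the better a leaving group it makes.
bromide (Br⁻): pKₐ(HBr) ≈ -9
chloride (Cl⁻): pKₐ(HCl) ≈ -7
nitrate: pKₐ(HNO₃) ≈ -1.3
H₂PO₄⁻: pKₐ(H₃PO₄) ≈ 2.1
AcO⁻: pKₐ(CH₃COOH) ≈ 4.8
p-nitrophenoxide: pKₐ(p-nitrophenol) ≈ 7.2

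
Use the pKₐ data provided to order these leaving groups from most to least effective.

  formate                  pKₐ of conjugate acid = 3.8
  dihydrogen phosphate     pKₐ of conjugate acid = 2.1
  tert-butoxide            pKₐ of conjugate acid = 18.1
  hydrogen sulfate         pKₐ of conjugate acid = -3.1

hydrogen sulfate > dihydrogen phosphate > formate > tert-butoxide

Lower conjugate-acid pKₐ ⇒ weaker base ⇒ better leaving group.
Sorting by the given values: hydrogen sulfate (-3.1), dihydrogen phosphate (2.1), formate (3.8), tert-butoxide (18.1).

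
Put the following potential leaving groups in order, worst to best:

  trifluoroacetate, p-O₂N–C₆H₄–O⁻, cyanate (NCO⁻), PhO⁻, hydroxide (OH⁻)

hydroxide (OH⁻) < PhO⁻ < p-O₂N–C₆H₄–O⁻ < cyanate (NCO⁻) < trifluoroacetate

A good leaving group is a weak base: the lower the pKₐ of its conjugate acid, the more readily it departs.
trifluoroacetate: pKₐ(CF₃COOH) ≈ 0.2 — strongly electron-withdrawing CF₃ stabilises the carboxylate
cyanate (NCO⁻): pKₐ(HOCN) ≈ 3.5 — resonance between N and O
p-O₂N–C₆H₄–O⁻: pKₐ(p-nitrophenol) ≈ 7.2
PhO⁻: pKₐ(C₆H₅OH (phenol)) ≈ 10 — resonance into the ring helps, but still a poor LG
hydroxide (OH⁻): pKₐ(H₂O) ≈ 15.7 — strong base; essentially never leaves without prior activation
The question asks for worst first, so the sequence is read in increasing leaving-group ability.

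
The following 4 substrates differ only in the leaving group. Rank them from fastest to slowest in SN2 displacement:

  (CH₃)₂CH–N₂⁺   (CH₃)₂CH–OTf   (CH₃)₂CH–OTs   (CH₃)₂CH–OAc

(CH₃)₂CH–N₂⁺ > (CH₃)₂CH–OTf > (CH₃)₂CH–OTs > (CH₃)₂CH–OAc

Identical carbon frameworks mean the comparison reduces to leaving-group quality.
Leaving-group ability tracks the stability of the departed species; conjugate-acid pKₐ is the usual yardstick (lower pKₐ → better LG).
(CH₃)₂CH–N₂⁺ loses N₂: no meaningful conjugate acid; N₂ departs as an exceptionally stable neutral molecule
(CH₃)₂CH–OTf loses OTf⁻: pKₐ(CF₃SO₃H (triflic acid)) ≈ -14
(CH₃)₂CH–OTs loses OTs⁻: pKₐ(p-CH₃C₆H₄SO₃H (TsOH)) ≈ -2.8
(CH₃)₂CH–OAc loses AcO⁻: pKₐ(CH₃COOH) ≈ 4.8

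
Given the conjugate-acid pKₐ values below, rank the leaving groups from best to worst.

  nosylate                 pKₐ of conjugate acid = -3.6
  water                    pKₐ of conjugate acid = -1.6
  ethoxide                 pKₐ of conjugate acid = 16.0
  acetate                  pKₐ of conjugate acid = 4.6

nosylate > water > acetate > ethoxide

Lower conjugate-acid pKₐ ⇒ weaker base ⇒ better leaving group.
Sorting by the given values: nosylate (-3.6), water (-1.6), acetate (4.6), ethoxide (16.0).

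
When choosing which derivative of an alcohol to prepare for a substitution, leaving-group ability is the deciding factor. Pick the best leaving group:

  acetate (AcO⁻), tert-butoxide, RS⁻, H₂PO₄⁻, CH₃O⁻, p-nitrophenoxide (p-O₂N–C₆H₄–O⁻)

H₂PO₄⁻

A good leaving group is a weak base: the lower the pKₐ of its conjugate acid, the more readily it departs.
H₂PO₄⁻: pKₐ(H₃PO₄) ≈ 2.1
acetate (AcO⁻): pKₐ(CH₃COOH) ≈ 4.8
p-nitrophenoxide (p-O₂N–C₆H₄–O⁻): pKₐ(p-nitrophenol) ≈ 7.2
RS⁻: pKₐ(RSH (a thiol)) ≈ 10.5
CH₃O⁻: pKₐ(CH₃OH) ≈ 15.5
tert-butoxide: pKₐ(t-BuOH) ≈ 18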